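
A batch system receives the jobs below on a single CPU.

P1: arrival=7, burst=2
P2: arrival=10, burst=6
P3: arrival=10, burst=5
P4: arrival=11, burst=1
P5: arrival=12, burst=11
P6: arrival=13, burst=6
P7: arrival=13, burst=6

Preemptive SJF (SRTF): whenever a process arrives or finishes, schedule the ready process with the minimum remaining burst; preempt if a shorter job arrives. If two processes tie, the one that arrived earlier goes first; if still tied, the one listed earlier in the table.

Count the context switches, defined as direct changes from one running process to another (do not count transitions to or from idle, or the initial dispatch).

6

Schedule: | idle 0-7 | P1 7-9 | idle 9-10 | P3 10-11 | P4 11-12 | P3 12-16 | P2 16-22 | P6 22-28 | P7 28-34 | P5 34-45 |
Completion: P1=9  P2=22  P3=16  P4=12  P5=45  P6=28  P7=34
Turnaround (C−A): P1=2  P2=12  P3=6  P4=1  P5=33  P6=15  P7=21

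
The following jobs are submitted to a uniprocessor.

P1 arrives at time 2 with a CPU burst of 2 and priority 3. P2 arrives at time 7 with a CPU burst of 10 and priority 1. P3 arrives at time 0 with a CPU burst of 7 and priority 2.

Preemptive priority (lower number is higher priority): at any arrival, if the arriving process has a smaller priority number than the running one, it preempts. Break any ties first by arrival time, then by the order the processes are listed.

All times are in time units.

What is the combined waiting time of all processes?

15

Gantt: | P3 0-7 | P2 7-17 | P1 17-19 |
Completion: P1=19  P2=17  P3=7
Turnaround (C−A): P1=17  P2=10  P3=7
Waiting = turnaround − burst: P1=15, P2=0, P3=0
Total waiting = 15 + 0 + 0 = 15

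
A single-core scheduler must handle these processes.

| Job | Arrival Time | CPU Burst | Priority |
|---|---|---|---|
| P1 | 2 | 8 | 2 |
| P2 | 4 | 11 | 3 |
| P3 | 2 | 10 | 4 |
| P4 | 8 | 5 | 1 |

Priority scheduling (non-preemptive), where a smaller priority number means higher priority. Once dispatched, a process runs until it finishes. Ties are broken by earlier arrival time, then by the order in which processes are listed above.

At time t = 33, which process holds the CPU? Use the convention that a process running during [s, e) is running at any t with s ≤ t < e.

Timeline: | idle 0-2 | P1 2-10 | P4 10-15 | P2 15-26 | P3 26-36 |
Completion: P1=10  P2=26  P3=36  P4=15
Turnaround (C−A): P1=8  P2=22  P3=34  P4=7

P3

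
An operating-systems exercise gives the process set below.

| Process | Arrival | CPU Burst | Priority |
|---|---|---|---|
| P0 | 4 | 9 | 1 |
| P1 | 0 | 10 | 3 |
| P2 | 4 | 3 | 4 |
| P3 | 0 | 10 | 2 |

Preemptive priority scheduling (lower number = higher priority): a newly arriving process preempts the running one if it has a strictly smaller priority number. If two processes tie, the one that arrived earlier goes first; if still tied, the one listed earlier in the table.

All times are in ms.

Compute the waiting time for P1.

Timeline: | P3 0-4 | P0 4-13 | P3 13-19 | P1 19-29 | P2 29-32 |
Completion: P0=13  P1=29  P2=32  P3=19
Turnaround (C−A): P0=9  P1=29  P2=28  P3=19
Waiting(P1) = turnaround − burst = 29 − 10 = 19

19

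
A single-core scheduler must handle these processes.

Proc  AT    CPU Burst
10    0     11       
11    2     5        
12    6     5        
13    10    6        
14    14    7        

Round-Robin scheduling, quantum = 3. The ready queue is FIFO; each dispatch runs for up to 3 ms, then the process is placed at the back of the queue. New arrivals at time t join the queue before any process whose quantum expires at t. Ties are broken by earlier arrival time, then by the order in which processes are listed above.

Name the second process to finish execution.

12

Schedule: | 10 0-3 | 11 3-6 | 10 6-9 | 12 9-12 | 11 12-14 | 10 14-17 | 13 17-20 | 12 20-22 | 14 22-25 | 10 25-27 | 13 27-30 | 14 30-34 |
Completion: 10=27  11=14  12=22  13=30  14=34
Finish order: 11 → 12 → 10 → 13 → 14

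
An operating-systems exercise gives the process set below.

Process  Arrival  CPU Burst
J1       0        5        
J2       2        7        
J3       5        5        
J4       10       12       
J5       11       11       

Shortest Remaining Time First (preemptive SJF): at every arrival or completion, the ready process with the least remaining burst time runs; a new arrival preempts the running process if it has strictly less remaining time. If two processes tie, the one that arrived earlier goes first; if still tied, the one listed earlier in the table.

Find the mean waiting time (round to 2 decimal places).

Schedule: | J1 0-5 | J3 5-10 | J2 10-17 | J5 17-28 | J4 28-40 |
Completion: J1=5  J2=17  J3=10  J4=40  J5=28
Turnaround (C−A): J1=5  J2=15  J3=5  J4=30  J5=17
Waiting times: J1=0, J2=8, J3=0, J4=18, J5=6
Average waiting = (0+8+0+18+6) / 5 = 32/5 = 6.40

6.40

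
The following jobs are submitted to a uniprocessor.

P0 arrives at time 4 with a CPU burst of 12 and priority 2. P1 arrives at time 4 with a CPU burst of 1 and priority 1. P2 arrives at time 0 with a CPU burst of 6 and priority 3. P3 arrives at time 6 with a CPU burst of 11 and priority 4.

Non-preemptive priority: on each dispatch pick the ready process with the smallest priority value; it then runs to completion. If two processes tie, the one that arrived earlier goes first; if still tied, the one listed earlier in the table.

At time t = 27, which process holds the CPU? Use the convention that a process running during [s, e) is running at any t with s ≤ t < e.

Gantt: | P2 0-6 | P1 6-7 | P0 7-19 | P3 19-30 |
Completion: P0=19  P1=7  P2=6  P3=30

P3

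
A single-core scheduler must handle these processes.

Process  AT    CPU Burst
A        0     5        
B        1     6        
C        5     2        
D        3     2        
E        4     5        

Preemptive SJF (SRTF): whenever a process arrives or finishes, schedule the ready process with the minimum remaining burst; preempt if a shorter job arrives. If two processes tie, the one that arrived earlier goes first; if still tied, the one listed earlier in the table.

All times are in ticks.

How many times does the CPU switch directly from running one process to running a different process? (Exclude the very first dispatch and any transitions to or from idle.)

Schedule: | A 0-5 | D 5-7 | C 7-9 | E 9-14 | B 14-20 |
Completion: A=5  B=20  C=9  D=7  E=14
Turnaround (C−A): A=5  B=19  C=4  D=4  E=10

4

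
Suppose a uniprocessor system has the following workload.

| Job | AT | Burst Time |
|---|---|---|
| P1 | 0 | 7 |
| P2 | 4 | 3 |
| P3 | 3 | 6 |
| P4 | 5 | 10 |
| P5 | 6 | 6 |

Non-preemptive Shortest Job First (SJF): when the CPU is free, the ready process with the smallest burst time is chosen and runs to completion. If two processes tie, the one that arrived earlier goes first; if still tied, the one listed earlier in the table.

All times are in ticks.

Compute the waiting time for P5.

10

Schedule: | P1 0-7 | P2 7-10 | P3 10-16 | P5 16-22 | P4 22-32 |
Completion: P1=7  P2=10  P3=16  P4=32  P5=22
Turnaround (C−A): P1=7  P2=6  P3=13  P4=27  P5=16
Waiting(P5) = turnaround − burst = 16 − 6 = 10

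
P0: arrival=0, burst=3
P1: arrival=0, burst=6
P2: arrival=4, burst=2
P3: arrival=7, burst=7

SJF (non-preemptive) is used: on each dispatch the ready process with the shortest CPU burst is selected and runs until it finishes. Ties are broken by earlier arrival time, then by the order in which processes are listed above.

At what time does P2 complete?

Schedule: | P0 0-3 | P1 3-9 | P2 9-11 | P3 11-18 |
Completion: P0=3  P1=9  P2=11  P3=18

11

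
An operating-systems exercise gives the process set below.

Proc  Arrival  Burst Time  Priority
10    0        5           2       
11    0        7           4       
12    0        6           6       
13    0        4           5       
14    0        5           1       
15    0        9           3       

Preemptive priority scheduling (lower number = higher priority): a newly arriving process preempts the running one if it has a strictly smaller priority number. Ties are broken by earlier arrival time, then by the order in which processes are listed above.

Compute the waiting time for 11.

Schedule: | 14 0-5 | 10 5-10 | 15 10-19 | 11 19-26 | 13 26-30 | 12 30-36 |
Completion: 10=10  11=26  12=36  13=30  14=5  15=19
Turnaround (C−A): 10=10  11=26  12=36  13=30  14=5  15=19
Waiting(11) = turnaround − burst = 26 − 7 = 19

19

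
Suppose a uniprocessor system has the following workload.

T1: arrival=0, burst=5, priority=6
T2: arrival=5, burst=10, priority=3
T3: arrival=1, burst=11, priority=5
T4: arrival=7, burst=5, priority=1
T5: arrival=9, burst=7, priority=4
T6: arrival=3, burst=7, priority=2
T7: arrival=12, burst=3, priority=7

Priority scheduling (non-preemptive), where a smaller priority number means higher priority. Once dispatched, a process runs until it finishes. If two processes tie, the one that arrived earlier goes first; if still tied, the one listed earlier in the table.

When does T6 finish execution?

12

Timeline: | T1 0-5 | T6 5-12 | T4 12-17 | T2 17-27 | T5 27-34 | T3 34-45 | T7 45-48 |
Completion: T1=5  T2=27  T3=45  T4=17  T5=34  T6=12  T7=48
Turnaround (C−A): T1=5  T2=22  T3=44  T4=10  T5=25  T6=9  T7=36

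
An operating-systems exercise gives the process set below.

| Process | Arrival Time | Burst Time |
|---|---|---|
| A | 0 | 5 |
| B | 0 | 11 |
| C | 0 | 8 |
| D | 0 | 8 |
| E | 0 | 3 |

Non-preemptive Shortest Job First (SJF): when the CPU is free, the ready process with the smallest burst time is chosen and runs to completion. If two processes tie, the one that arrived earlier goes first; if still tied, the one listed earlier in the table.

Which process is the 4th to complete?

D

Timeline: | E 0-3 | A 3-8 | C 8-16 | D 16-24 | B 24-35 |
Completion: A=8  B=35  C=16  D=24  E=3
Turnaround (C−A): A=8  B=35  C=16  D=24  E=3
Finish order: E → A → C → D → B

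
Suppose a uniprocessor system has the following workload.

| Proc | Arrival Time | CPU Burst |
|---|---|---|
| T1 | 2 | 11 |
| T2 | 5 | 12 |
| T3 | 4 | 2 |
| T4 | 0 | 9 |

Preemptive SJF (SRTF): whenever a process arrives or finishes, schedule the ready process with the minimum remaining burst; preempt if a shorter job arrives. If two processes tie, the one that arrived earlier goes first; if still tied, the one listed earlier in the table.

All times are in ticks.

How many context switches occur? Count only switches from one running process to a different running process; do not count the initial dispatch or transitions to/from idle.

4

Schedule: | T4 0-4 | T3 4-6 | T4 6-11 | T1 11-22 | T2 22-34 |
Completion: T1=22  T2=34  T3=6  T4=11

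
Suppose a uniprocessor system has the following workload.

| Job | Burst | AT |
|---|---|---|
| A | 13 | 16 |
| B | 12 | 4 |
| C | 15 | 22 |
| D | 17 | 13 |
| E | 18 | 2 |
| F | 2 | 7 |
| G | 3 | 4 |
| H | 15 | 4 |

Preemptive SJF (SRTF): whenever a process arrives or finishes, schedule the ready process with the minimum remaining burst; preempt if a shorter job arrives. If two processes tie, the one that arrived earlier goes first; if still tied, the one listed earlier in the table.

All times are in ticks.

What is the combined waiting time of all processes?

194

Gantt: | idle 0-2 | E 2-4 | G 4-7 | F 7-9 | B 9-21 | A 21-34 | H 34-49 | C 49-64 | E 64-80 | D 80-97 |
Completion: A=34  B=21  C=64  D=97  E=80  F=9  G=7  H=49
Waiting = turnaround − burst: A=5, B=5, C=27, D=67, E=60, F=0, G=0, H=30
Total waiting = 5 + 5 + 27 + 67 + 60 + 0 + 0 + 30 = 194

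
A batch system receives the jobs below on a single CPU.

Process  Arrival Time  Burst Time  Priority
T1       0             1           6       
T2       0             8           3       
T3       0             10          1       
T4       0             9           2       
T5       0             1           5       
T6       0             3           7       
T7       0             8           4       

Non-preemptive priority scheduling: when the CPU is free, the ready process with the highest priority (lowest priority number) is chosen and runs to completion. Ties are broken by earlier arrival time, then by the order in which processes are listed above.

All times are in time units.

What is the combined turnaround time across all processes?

Gantt: | T3 0-10 | T4 10-19 | T2 19-27 | T7 27-35 | T5 35-36 | T1 36-37 | T6 37-40 |
Completion: T1=37  T2=27  T3=10  T4=19  T5=36  T6=40  T7=35
Turnaround (C−A): T1=37  T2=27  T3=10  T4=19  T5=36  T6=40  T7=35
Turnaround = completion − arrival: T1=37, T2=27, T3=10, T4=19, T5=36, T6=40, T7=35
Total turnaround = 37 + 27 + 10 + 19 + 36 + 40 + 35 = 204

204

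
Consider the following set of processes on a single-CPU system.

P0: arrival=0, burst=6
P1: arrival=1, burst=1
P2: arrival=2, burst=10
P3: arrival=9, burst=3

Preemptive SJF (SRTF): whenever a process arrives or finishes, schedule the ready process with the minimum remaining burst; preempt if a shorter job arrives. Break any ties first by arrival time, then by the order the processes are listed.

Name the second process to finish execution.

P0

Gantt: | P0 0-1 | P1 1-2 | P0 2-7 | P2 7-9 | P3 9-12 | P2 12-20 |
Completion: P0=7  P1=2  P2=20  P3=12
Finish order: P1 → P0 → P3 → P2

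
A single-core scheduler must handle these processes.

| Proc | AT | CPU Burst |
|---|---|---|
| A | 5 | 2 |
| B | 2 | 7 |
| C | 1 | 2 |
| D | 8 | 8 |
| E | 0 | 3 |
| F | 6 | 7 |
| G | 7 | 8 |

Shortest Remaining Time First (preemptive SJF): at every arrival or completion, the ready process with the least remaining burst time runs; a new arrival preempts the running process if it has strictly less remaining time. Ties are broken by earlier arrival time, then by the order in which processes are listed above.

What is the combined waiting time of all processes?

50

Gantt: | E 0-3 | C 3-5 | A 5-7 | B 7-14 | F 14-21 | G 21-29 | D 29-37 |
Completion: A=7  B=14  C=5  D=37  E=3  F=21  G=29
Turnaround (C−A): A=2  B=12  C=4  D=29  E=3  F=15  G=22
Waiting = turnaround − burst: A=0, B=5, C=2, D=21, E=0, F=8, G=14
Total waiting = 0 + 5 + 2 + 21 + 0 + 8 + 14 = 50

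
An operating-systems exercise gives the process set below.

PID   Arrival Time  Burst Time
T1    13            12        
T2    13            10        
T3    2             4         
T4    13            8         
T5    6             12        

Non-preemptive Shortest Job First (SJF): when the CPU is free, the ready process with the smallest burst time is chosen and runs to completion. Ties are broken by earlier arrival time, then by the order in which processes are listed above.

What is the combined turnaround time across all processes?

Schedule: | idle 0-2 | T3 2-6 | T5 6-18 | T4 18-26 | T2 26-36 | T1 36-48 |
Completion: T1=48  T2=36  T3=6  T4=26  T5=18
Turnaround = completion − arrival: T1=35, T2=23, T3=4, T4=13, T5=12
Total turnaround = 35 + 23 + 4 + 13 + 12 = 87

87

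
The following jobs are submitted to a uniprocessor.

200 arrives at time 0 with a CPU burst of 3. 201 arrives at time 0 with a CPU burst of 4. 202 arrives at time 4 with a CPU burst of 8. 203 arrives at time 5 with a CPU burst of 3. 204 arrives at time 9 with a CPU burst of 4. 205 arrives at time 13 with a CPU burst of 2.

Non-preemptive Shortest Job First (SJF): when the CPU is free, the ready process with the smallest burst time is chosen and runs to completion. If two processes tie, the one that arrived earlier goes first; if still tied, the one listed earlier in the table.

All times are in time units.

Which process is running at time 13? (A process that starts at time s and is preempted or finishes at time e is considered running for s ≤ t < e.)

Schedule: | 200 0-3 | 201 3-7 | 203 7-10 | 204 10-14 | 205 14-16 | 202 16-24 |
Completion: 200=3  201=7  202=24  203=10  204=14  205=16
Turnaround (C−A): 200=3  201=7  202=20  203=5  204=5  205=3

204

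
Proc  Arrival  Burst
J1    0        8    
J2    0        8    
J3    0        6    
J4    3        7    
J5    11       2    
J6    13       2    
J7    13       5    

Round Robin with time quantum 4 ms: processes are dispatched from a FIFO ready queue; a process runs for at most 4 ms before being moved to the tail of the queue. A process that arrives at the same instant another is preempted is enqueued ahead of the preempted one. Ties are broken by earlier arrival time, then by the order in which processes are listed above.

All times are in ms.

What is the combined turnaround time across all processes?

Timeline: | J1 0-4 | J2 4-8 | J3 8-12 | J4 12-16 | J1 16-20 | J2 20-24 | J5 24-26 | J3 26-28 | J6 28-30 | J7 30-34 | J4 34-37 | J7 37-38 |
Completion: J1=20  J2=24  J3=28  J4=37  J5=26  J6=30  J7=38
Turnaround (C−A): J1=20  J2=24  J3=28  J4=34  J5=15  J6=17  J7=25
Turnaround = completion − arrival: J1=20, J2=24, J3=28, J4=34, J5=15, J6=17, J7=25
Total turnaround = 20 + 24 + 28 + 34 + 15 + 17 + 25 = 163

163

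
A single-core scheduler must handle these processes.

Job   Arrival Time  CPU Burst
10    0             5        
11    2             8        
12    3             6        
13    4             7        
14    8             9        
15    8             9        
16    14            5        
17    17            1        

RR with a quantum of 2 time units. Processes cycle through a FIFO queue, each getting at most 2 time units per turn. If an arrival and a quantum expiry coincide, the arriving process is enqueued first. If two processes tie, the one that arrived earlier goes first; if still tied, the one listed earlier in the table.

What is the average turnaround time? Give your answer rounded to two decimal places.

29.88

Gantt: | 10 0-2 | 11 2-4 | 10 4-6 | 12 6-8 | 13 8-10 | 11 10-12 | 10 12-13 | 14 13-15 | 15 15-17 | 12 17-19 | 13 19-21 | 11 21-23 | 16 23-25 | 14 25-27 | 17 27-28 | 15 28-30 | 12 30-32 | 13 32-34 | 11 34-36 | 16 36-38 | 14 38-40 | 15 40-42 | 13 42-43 | 16 43-44 | 14 44-46 | 15 46-48 | 14 48-49 | 15 49-50 |
Completion: 10=13  11=36  12=32  13=43  14=49  15=50  16=44  17=28
Turnaround times: 10=13, 11=34, 12=29, 13=39, 14=41, 15=42, 16=30, 17=11
Average turnaround = (13+34+29+39+41+42+30+11) / 8 = 239/8 = 29.88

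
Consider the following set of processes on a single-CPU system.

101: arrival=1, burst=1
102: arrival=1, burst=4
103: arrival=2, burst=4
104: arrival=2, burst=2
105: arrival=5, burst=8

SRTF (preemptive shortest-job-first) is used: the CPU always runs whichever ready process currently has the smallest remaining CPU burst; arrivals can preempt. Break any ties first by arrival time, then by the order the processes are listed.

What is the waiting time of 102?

Schedule: | idle 0-1 | 101 1-2 | 104 2-4 | 102 4-8 | 103 8-12 | 105 12-20 |
Completion: 101=2  102=8  103=12  104=4  105=20
Turnaround (C−A): 101=1  102=7  103=10  104=2  105=15
Waiting(102) = turnaround − burst = 7 − 4 = 3

3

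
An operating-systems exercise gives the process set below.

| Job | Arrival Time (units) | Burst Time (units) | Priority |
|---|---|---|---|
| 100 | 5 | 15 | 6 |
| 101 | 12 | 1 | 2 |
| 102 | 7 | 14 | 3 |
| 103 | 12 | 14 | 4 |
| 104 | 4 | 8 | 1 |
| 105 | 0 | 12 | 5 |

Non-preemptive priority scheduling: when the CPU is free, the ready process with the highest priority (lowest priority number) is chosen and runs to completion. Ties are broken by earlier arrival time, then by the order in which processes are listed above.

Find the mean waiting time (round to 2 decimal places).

Timeline: | 105 0-12 | 104 12-20 | 101 20-21 | 102 21-35 | 103 35-49 | 100 49-64 |
Completion: 100=64  101=21  102=35  103=49  104=20  105=12
Turnaround (C−A): 100=59  101=9  102=28  103=37  104=16  105=12
Waiting times: 100=44, 101=8, 102=14, 103=23, 104=8, 105=0
Average waiting = (44+8+14+23+8+0) / 6 = 97/6 = 16.17

16.17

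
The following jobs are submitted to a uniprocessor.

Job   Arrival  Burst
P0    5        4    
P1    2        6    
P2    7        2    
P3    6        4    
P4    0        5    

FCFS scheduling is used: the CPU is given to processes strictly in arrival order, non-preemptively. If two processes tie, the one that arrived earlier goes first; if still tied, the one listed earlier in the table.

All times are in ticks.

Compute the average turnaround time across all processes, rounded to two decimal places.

Gantt: | P4 0-5 | P1 5-11 | P0 11-15 | P3 15-19 | P2 19-21 |
Completion: P0=15  P1=11  P2=21  P3=19  P4=5
Turnaround (C−A): P0=10  P1=9  P2=14  P3=13  P4=5
Turnaround times: P0=10, P1=9, P2=14, P3=13, P4=5
Average turnaround = (10+9+14+13+5) / 5 = 51/5 = 10.20

10.20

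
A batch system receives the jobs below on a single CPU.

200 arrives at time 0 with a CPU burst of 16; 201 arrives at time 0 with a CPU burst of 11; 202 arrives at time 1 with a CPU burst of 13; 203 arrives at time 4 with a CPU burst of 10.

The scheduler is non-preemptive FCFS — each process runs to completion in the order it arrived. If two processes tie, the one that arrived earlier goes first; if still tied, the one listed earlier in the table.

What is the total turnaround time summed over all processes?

128

Schedule: | 200 0-16 | 201 16-27 | 202 27-40 | 203 40-50 |
Completion: 200=16  201=27  202=40  203=50
Turnaround = completion − arrival: 200=16, 201=27, 202=39, 203=46
Total turnaround = 16 + 27 + 39 + 46 = 128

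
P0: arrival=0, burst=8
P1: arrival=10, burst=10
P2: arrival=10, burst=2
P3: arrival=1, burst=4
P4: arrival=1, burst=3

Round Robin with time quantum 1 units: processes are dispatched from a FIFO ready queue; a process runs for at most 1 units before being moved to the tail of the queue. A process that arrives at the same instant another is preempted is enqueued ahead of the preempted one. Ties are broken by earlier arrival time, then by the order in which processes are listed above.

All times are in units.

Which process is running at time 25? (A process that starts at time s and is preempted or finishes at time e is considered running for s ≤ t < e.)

P1

Gantt: | P0 0-1 | P3 1-2 | P4 2-3 | P0 3-4 | P3 4-5 | P4 5-6 | P0 6-7 | P3 7-8 | P4 8-9 | P0 9-10 | P3 10-11 | P1 11-12 | P2 12-13 | P0 13-14 | P1 14-15 | P2 15-16 | P0 16-17 | P1 17-18 | P0 18-19 | P1 19-20 | P0 20-21 | P1 21-27 |
Completion: P0=21  P1=27  P2=16  P3=11  P4=9
Turnaround (C−A): P0=21  P1=17  P2=6  P3=10  P4=8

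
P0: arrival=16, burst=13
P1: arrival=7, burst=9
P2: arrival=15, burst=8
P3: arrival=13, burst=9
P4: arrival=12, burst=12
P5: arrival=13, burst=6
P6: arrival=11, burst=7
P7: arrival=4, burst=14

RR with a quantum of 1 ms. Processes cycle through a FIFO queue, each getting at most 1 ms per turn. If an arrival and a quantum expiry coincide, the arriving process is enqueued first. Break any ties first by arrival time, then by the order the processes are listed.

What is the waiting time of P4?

55

Gantt: | idle 0-4 | P7 4-7 | P1 7-8 | P7 8-9 | P1 9-10 | P7 10-11 | P1 11-12 | P6 12-13 | P7 13-14 | P4 14-15 | P1 15-16 | P3 16-17 | P5 17-18 | P6 18-19 | P7 19-20 | P2 20-21 | P4 21-22 | P0 22-23 | P1 23-24 | P3 24-25 | P5 25-26 | P6 26-27 | P7 27-28 | P2 28-29 | P4 29-30 | P0 30-31 | P1 31-32 | P3 32-33 | P5 33-34 | P6 34-35 | P7 35-36 | P2 36-37 | P4 37-38 | P0 38-39 | P1 39-40 | P3 40-41 | P5 41-42 | P6 42-43 | P7 43-44 | P2 44-45 | P4 45-46 | P0 46-47 | P1 47-48 | P3 48-49 | P5 49-50 | P6 50-51 | P7 51-52 | P2 52-53 | P4 53-54 | P0 54-55 | P1 55-56 | P3 56-57 | P5 57-58 | P6 58-59 | P7 59-60 | P2 60-61 | P4 61-62 | P0 62-63 | P3 63-64 | P7 64-65 | P2 65-66 | P4 66-67 | P0 67-68 | P3 68-69 | P7 69-70 | P2 70-71 | P4 71-72 | P0 72-73 | P3 73-74 | P4 74-75 | P0 75-76 | P4 76-77 | P0 77-78 | P4 78-79 | P0 79-82 |
Completion: P0=82  P1=56  P2=71  P3=74  P4=79  P5=58  P6=59  P7=70
Turnaround (C−A): P0=66  P1=49  P2=56  P3=61  P4=67  P5=45  P6=48  P7=66
Waiting(P4) = turnaround − burst = 67 − 12 = 55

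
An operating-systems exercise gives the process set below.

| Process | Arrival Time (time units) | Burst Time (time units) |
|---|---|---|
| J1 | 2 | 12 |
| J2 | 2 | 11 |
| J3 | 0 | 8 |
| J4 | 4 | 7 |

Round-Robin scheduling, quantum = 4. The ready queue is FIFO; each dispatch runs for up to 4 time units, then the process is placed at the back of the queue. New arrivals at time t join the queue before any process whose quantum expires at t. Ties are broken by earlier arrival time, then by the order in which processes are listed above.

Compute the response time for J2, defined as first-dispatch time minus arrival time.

Timeline: | J3 0-4 | J1 4-8 | J2 8-12 | J4 12-16 | J3 16-20 | J1 20-24 | J2 24-28 | J4 28-31 | J1 31-35 | J2 35-38 |
Completion: J1=35  J2=38  J3=20  J4=31
Response(J2) = first start − arrival = 8 − 2 = 6

6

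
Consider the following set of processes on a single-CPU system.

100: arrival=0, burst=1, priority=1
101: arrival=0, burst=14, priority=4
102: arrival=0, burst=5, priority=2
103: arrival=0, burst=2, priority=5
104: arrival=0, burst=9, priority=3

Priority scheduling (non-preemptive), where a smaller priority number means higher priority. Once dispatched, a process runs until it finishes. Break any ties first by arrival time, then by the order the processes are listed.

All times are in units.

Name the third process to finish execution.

104

Timeline: | 100 0-1 | 102 1-6 | 104 6-15 | 101 15-29 | 103 29-31 |
Completion: 100=1  101=29  102=6  103=31  104=15
Turnaround (C−A): 100=1  101=29  102=6  103=31  104=15
Finish order: 100 → 102 → 104 → 101 → 103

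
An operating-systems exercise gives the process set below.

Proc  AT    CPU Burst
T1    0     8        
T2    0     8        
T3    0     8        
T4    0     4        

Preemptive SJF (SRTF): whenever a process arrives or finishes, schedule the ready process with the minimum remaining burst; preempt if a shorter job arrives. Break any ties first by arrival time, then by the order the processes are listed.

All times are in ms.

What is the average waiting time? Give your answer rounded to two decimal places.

9.00

Schedule: | T4 0-4 | T1 4-12 | T2 12-20 | T3 20-28 |
Completion: T1=12  T2=20  T3=28  T4=4
Turnaround (C−A): T1=12  T2=20  T3=28  T4=4
Waiting times: T1=4, T2=12, T3=20, T4=0
Average waiting = (4+12+20+0) / 4 = 36/4 = 9.00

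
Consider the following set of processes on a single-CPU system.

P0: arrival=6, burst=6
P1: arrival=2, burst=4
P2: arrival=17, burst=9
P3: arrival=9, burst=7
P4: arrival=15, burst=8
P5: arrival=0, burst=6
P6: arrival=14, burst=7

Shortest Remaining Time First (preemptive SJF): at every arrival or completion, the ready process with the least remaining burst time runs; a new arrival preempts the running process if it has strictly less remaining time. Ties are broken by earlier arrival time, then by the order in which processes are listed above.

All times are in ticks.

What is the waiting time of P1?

Gantt: | P5 0-6 | P1 6-10 | P0 10-16 | P3 16-23 | P6 23-30 | P4 30-38 | P2 38-47 |
Completion: P0=16  P1=10  P2=47  P3=23  P4=38  P5=6  P6=30
Turnaround (C−A): P0=10  P1=8  P2=30  P3=14  P4=23  P5=6  P6=16
Waiting(P1) = turnaround − burst = 8 − 4 = 4

4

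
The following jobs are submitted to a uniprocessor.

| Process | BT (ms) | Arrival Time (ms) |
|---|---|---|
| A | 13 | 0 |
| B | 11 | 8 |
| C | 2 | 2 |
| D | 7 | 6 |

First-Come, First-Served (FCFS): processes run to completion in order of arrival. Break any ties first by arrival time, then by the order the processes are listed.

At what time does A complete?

Timeline: | A 0-13 | C 13-15 | D 15-22 | B 22-33 |
Completion: A=13  B=33  C=15  D=22
Turnaround (C−A): A=13  B=25  C=13  D=16

13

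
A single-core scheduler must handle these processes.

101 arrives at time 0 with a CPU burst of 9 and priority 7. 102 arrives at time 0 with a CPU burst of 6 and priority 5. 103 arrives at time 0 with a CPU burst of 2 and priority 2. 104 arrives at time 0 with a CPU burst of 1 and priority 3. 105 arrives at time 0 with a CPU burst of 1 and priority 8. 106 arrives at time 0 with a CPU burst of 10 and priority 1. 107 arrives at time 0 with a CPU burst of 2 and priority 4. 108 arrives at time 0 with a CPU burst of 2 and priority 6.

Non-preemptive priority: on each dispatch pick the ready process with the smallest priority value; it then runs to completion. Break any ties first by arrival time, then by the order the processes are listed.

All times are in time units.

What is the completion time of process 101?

Timeline: | 106 0-10 | 103 10-12 | 104 12-13 | 107 13-15 | 102 15-21 | 108 21-23 | 101 23-32 | 105 32-33 |
Completion: 101=32  102=21  103=12  104=13  105=33  106=10  107=15  108=23

32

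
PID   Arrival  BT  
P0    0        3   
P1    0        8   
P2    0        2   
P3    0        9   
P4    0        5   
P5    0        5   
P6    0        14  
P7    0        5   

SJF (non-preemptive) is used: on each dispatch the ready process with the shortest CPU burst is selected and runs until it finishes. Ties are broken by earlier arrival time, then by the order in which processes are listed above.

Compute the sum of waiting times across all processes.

117

Gantt: | P2 0-2 | P0 2-5 | P4 5-10 | P5 10-15 | P7 15-20 | P1 20-28 | P3 28-37 | P6 37-51 |
Completion: P0=5  P1=28  P2=2  P3=37  P4=10  P5=15  P6=51  P7=20
Turnaround (C−A): P0=5  P1=28  P2=2  P3=37  P4=10  P5=15  P6=51  P7=20
Waiting = turnaround − burst: P0=2, P1=20, P2=0, P3=28, P4=5, P5=10, P6=37, P7=15
Total waiting = 2 + 20 + 0 + 28 + 5 + 10 + 37 + 15 = 117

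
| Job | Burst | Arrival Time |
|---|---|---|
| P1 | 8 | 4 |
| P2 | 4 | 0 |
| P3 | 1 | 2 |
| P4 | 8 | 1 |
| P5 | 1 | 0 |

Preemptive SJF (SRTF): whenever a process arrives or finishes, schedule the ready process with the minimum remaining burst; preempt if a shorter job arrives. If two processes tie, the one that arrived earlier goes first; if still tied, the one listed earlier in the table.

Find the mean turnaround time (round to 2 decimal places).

Gantt: | P5 0-1 | P2 1-2 | P3 2-3 | P2 3-6 | P4 6-14 | P1 14-22 |
Completion: P1=22  P2=6  P3=3  P4=14  P5=1
Turnaround (C−A): P1=18  P2=6  P3=1  P4=13  P5=1
Turnaround times: P1=18, P2=6, P3=1, P4=13, P5=1
Average turnaround = (18+6+1+13+1) / 5 = 39/5 = 7.80

7.80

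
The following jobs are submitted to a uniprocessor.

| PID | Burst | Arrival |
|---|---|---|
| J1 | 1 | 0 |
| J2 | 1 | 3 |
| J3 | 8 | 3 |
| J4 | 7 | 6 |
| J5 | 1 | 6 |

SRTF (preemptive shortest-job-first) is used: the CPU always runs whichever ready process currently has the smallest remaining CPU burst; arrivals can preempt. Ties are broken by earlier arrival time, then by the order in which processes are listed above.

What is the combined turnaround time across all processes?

27

Schedule: | J1 0-1 | idle 1-3 | J2 3-4 | J3 4-6 | J5 6-7 | J3 7-13 | J4 13-20 |
Completion: J1=1  J2=4  J3=13  J4=20  J5=7
Turnaround = completion − arrival: J1=1, J2=1, J3=10, J4=14, J5=1
Total turnaround = 1 + 1 + 10 + 14 + 1 = 27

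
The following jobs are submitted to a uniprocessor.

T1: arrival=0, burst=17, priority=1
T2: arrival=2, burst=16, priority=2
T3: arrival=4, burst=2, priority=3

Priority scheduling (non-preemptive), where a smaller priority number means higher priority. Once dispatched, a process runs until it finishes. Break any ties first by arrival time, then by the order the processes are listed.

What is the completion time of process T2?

33

Schedule: | T1 0-17 | T2 17-33 | T3 33-35 |
Completion: T1=17  T2=33  T3=35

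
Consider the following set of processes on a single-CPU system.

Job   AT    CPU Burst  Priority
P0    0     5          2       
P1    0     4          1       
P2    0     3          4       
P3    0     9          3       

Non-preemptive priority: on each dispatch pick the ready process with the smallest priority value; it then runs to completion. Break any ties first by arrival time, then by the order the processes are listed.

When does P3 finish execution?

Schedule: | P1 0-4 | P0 4-9 | P3 9-18 | P2 18-21 |
Completion: P0=9  P1=4  P2=21  P3=18
Turnaround (C−A): P0=9  P1=4  P2=21  P3=18

18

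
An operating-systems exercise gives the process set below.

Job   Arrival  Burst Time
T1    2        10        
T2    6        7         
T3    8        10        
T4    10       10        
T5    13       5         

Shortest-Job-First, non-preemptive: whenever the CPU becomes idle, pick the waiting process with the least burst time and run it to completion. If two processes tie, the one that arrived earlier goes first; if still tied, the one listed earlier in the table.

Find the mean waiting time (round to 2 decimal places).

10.40

Schedule: | idle 0-2 | T1 2-12 | T2 12-19 | T5 19-24 | T3 24-34 | T4 34-44 |
Completion: T1=12  T2=19  T3=34  T4=44  T5=24
Turnaround (C−A): T1=10  T2=13  T3=26  T4=34  T5=11
Waiting times: T1=0, T2=6, T3=16, T4=24, T5=6
Average waiting = (0+6+16+24+6) / 5 = 52/5 = 10.40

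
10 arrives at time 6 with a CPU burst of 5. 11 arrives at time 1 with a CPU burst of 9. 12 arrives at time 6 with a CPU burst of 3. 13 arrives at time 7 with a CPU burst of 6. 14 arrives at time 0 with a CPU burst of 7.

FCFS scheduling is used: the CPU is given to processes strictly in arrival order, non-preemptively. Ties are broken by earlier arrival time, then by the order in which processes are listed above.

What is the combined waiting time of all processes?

Schedule: | 14 0-7 | 11 7-16 | 10 16-21 | 12 21-24 | 13 24-30 |
Completion: 10=21  11=16  12=24  13=30  14=7
Turnaround (C−A): 10=15  11=15  12=18  13=23  14=7
Waiting = turnaround − burst: 10=10, 11=6, 12=15, 13=17, 14=0
Total waiting = 10 + 6 + 15 + 17 + 0 = 48

48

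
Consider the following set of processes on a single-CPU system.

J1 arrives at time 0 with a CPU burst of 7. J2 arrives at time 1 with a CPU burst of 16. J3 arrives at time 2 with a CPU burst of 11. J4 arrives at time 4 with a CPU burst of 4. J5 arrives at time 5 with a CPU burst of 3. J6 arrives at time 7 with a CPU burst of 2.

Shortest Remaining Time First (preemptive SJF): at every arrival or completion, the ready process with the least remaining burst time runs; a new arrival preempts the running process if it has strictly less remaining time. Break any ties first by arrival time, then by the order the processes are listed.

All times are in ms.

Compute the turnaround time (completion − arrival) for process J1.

Gantt: | J1 0-7 | J6 7-9 | J5 9-12 | J4 12-16 | J3 16-27 | J2 27-43 |
Completion: J1=7  J2=43  J3=27  J4=16  J5=12  J6=9
Turnaround (C−A): J1=7  J2=42  J3=25  J4=12  J5=7  J6=2
Turnaround(J1) = completion − arrival = 7 − 0 = 7

7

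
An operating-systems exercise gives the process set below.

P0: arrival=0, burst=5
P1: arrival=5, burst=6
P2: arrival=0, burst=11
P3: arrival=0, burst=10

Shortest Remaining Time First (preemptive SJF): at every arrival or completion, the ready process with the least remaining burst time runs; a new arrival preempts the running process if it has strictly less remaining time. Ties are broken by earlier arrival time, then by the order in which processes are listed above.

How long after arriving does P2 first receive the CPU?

Timeline: | P0 0-5 | P1 5-11 | P3 11-21 | P2 21-32 |
Completion: P0=5  P1=11  P2=32  P3=21
Response(P2) = first start − arrival = 21 − 0 = 21

21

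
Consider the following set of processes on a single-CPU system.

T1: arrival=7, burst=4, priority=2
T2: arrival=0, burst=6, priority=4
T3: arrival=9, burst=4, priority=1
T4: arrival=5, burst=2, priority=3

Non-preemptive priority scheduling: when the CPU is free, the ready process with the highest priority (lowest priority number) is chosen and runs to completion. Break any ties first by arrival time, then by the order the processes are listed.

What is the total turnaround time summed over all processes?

Gantt: | T2 0-6 | T4 6-8 | T1 8-12 | T3 12-16 |
Completion: T1=12  T2=6  T3=16  T4=8
Turnaround (C−A): T1=5  T2=6  T3=7  T4=3
Turnaround = completion − arrival: T1=5, T2=6, T3=7, T4=3
Total turnaround = 5 + 6 + 7 + 3 = 21

21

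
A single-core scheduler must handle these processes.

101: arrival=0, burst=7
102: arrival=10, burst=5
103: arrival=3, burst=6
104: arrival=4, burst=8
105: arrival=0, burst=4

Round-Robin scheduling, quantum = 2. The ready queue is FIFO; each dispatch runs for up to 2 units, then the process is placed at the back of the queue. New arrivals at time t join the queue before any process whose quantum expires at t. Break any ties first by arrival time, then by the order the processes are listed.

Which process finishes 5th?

Schedule: | 101 0-2 | 105 2-4 | 101 4-6 | 103 6-8 | 104 8-10 | 105 10-12 | 101 12-14 | 103 14-16 | 102 16-18 | 104 18-20 | 101 20-21 | 103 21-23 | 102 23-25 | 104 25-27 | 102 27-28 | 104 28-30 |
Completion: 101=21  102=28  103=23  104=30  105=12
Turnaround (C−A): 101=21  102=18  103=20  104=26  105=12
Finish order: 105 → 101 → 103 → 102 → 104

104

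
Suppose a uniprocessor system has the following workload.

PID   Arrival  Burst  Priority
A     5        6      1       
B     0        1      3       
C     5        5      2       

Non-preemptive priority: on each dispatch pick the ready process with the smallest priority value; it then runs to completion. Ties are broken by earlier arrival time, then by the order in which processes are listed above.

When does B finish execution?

1

Schedule: | B 0-1 | idle 1-5 | A 5-11 | C 11-16 |
Completion: A=11  B=1  C=16
Turnaround (C−A): A=6  B=1  C=11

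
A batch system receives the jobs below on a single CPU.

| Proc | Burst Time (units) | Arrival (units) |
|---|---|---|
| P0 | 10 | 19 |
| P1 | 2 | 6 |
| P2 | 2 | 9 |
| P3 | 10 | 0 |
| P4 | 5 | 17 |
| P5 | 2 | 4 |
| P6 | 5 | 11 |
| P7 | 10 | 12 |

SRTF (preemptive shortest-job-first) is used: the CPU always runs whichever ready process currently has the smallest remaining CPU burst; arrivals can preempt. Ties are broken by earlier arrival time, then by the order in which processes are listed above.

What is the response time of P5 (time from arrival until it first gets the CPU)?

Schedule: | P3 0-4 | P5 4-6 | P1 6-8 | P3 8-9 | P2 9-11 | P3 11-16 | P6 16-21 | P4 21-26 | P7 26-36 | P0 36-46 |
Completion: P0=46  P1=8  P2=11  P3=16  P4=26  P5=6  P6=21  P7=36
Turnaround (C−A): P0=27  P1=2  P2=2  P3=16  P4=9  P5=2  P6=10  P7=24
Response(P5) = first start − arrival = 4 − 4 = 0

0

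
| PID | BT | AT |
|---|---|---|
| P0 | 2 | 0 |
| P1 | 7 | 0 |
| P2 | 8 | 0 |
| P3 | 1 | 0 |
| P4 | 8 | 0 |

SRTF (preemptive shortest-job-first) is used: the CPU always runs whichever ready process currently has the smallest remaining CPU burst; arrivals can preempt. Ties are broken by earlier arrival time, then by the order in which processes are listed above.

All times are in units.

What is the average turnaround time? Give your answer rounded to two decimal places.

11.60

Schedule: | P3 0-1 | P0 1-3 | P1 3-10 | P2 10-18 | P4 18-26 |
Completion: P0=3  P1=10  P2=18  P3=1  P4=26
Turnaround (C−A): P0=3  P1=10  P2=18  P3=1  P4=26
Turnaround times: P0=3, P1=10, P2=18, P3=1, P4=26
Average turnaround = (3+10+18+1+26) / 5 = 58/5 = 11.60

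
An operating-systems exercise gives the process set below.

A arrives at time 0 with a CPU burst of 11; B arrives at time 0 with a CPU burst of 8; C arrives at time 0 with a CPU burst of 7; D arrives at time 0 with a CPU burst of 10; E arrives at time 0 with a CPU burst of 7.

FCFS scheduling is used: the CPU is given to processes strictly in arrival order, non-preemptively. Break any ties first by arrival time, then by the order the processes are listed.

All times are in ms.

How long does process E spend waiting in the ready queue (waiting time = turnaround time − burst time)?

36

Timeline: | A 0-11 | B 11-19 | C 19-26 | D 26-36 | E 36-43 |
Completion: A=11  B=19  C=26  D=36  E=43
Turnaround (C−A): A=11  B=19  C=26  D=36  E=43
Waiting(E) = turnaround − burst = 43 − 7 = 36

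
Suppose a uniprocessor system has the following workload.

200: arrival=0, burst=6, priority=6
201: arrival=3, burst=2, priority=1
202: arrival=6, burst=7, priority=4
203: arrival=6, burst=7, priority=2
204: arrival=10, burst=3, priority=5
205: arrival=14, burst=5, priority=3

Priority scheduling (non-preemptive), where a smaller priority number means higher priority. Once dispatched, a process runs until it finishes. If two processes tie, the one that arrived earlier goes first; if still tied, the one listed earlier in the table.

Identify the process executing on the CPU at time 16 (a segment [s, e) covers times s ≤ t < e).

Schedule: | 200 0-6 | 201 6-8 | 203 8-15 | 205 15-20 | 202 20-27 | 204 27-30 |
Completion: 200=6  201=8  202=27  203=15  204=30  205=20
Turnaround (C−A): 200=6  201=5  202=21  203=9  204=20  205=6

205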